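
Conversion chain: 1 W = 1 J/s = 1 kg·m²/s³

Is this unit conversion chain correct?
The chain is correct (no errors).

Correct: Watt is Joule per second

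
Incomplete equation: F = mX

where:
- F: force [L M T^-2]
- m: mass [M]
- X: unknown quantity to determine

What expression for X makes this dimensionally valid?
X = a (acceleration), dimensions [L T^-2]

F has dimensions [L M T^-2]; the rest of the RHS (m) has dimensions [M].
So X must have dimensions [L T^-2] — X = a (acceleration).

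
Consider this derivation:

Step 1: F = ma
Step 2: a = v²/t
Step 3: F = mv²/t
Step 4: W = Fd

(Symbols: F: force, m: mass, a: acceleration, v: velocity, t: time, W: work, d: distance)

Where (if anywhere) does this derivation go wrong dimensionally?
Step 2

Step 1: F = ma → LHS [L M T^-2], RHS [L M T^-2] ✓
Step 2: a = v²/t → LHS [L T^-2], RHS [L^2 T^-3] ✗

The first dimensional inconsistency appears in step 2: a = v²/t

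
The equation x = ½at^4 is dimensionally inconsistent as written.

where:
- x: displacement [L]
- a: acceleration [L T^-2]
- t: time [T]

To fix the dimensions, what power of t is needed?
The exponent of t should be 2: x = ½at^2

The LHS x has dimensions [L]; t has dimensions [T].
As written, the RHS ½at^4 (exponent 4 on t) has dimensions [L T^2], which does not match.
With exponent 2, the RHS ½at^2 has dimensions [L], matching the LHS.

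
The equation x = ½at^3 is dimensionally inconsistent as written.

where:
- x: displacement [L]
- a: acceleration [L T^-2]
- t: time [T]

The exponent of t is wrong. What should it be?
The exponent of t should be 2: x = ½at^2

The LHS x has dimensions [L]; t has dimensions [T].
As written, the RHS ½at^3 (exponent 3 on t) has dimensions [L T], which does not match.
With exponent 2, the RHS ½at^2 has dimensions [L], matching the LHS.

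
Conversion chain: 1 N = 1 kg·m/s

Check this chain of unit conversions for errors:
The chain is incorrect (it contains an error).

Incorrect: Newton is kg·m/s², not kg·m/s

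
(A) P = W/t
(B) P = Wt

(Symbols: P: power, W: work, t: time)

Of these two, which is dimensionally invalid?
(B)

(A) P = W/t: LHS [L^2 M T^-3], RHS [L^2 M T^-3] ✓
(B) P = Wt: LHS [L^2 M T^-3], RHS [L^2 M T^-1] ✗

Expression (B) P = Wt is dimensionally incorrect.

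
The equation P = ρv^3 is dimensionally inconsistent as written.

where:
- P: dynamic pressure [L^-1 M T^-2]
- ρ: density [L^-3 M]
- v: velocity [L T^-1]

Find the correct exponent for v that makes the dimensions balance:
The exponent of v should be 2: P = ρv^2

The LHS P has dimensions [L^-1 M T^-2]; v has dimensions [L T^-1].
As written, the RHS ρv^3 (exponent 3 on v) has dimensions [M T^-3], which does not match.
With exponent 2, the RHS ρv^2 has dimensions [L^-1 M T^-2], matching the LHS.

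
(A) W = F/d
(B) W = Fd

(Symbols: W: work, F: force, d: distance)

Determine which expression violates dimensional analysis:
(A)

(A) W = F/d: LHS [L^2 M T^-2], RHS [M T^-2] ✗
(B) W = Fd: LHS [L^2 M T^-2], RHS [L^2 M T^-2] ✓

Expression (A) W = F/d is dimensionally incorrect.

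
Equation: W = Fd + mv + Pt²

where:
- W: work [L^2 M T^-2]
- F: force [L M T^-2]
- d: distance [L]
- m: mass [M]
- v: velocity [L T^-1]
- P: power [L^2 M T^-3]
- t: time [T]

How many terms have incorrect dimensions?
2

LHS W: [L^2 M T^-2]
- Fd: [L^2 M T^-2] ✓
- mv: [L M T^-1] ✗
- Pt²: [L^2 M T^-1] ✗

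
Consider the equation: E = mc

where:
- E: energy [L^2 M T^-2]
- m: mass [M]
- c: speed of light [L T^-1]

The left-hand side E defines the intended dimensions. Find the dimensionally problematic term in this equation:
The right-hand side term mc

E has dimensions [L^2 M T^-2], but mc has dimensions [L M T^-1], so the term mc is dimensionally wrong for E.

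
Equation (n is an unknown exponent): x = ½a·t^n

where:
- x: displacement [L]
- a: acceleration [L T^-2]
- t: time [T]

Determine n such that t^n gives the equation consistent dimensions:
n = 2

x has dimensions [L]; t has dimensions [T].
The rest of the RHS has dimensions [L T^-2], so t^n must supply [T^2].
With n = 2: ½a·t^2 has dimensions [L], matching the LHS ✓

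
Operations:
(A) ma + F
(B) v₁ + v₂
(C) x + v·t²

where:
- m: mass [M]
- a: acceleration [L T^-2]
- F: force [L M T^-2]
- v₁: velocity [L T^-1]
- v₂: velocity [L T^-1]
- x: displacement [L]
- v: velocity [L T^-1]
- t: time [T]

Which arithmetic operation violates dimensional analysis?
(C) x + v·t²

(A) ma + F: ma [L M T^-2] and F [L M T^-2] — same dimensions ✓
(B) v₁ + v₂: v₁ [L T^-1] and v₂ [L T^-1] — same dimensions ✓
(C) x + v·t²: x [L] and v·t² [L T] — different dimensions cannot be added/subtracted ✗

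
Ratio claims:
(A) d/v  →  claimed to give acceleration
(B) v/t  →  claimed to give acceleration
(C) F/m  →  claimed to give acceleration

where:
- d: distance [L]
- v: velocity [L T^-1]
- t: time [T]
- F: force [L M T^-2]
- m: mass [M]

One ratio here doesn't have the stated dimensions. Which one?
(A) d/v does not give acceleration

(A) d/v: [T] ≠ acceleration [L T^-2] ✗
(B) v/t: [L T^-2] = acceleration [L T^-2] ✓
(C) F/m: [L T^-2] = acceleration [L T^-2] ✓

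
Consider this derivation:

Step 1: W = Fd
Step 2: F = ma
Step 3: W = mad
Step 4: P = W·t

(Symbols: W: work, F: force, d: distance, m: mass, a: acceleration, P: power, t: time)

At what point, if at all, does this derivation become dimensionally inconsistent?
Step 4

Step 1: W = Fd → LHS [L^2 M T^-2], RHS [L^2 M T^-2] ✓
Step 2: F = ma → LHS [L M T^-2], RHS [L M T^-2] ✓
Step 3: W = mad → LHS [L^2 M T^-2], RHS [L^2 M T^-2] ✓
Step 4: P = W·t → LHS [L^2 M T^-3], RHS [L^2 M T^-1] ✗

The first dimensional inconsistency appears in step 4: P = W·t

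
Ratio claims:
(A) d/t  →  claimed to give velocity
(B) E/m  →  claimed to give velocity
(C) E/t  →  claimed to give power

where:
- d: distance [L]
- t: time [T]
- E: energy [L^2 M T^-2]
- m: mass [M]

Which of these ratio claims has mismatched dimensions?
(B) E/m does not give velocity

(A) d/t: [L T^-1] = velocity [L T^-1] ✓
(B) E/m: [L^2 T^-2] ≠ velocity [L T^-1] ✗
(C) E/t: [L^2 M T^-3] = power [L^2 M T^-3] ✓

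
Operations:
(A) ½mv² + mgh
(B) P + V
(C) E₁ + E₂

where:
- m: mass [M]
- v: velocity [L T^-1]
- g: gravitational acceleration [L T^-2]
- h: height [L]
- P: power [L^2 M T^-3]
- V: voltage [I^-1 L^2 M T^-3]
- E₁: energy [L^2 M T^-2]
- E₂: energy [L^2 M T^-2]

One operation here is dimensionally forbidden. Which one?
(B) P + V

(A) ½mv² + mgh: ½mv² [L^2 M T^-2] and mgh [L^2 M T^-2] — same dimensions ✓
(B) P + V: P [L^2 M T^-3] and V [I^-1 L^2 M T^-3] — different dimensions cannot be added/subtracted ✗
(C) E₁ + E₂: E₁ [L^2 M T^-2] and E₂ [L^2 M T^-2] — same dimensions ✓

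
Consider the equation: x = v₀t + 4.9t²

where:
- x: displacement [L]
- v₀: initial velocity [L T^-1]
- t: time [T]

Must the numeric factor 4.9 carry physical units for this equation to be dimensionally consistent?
Yes

x has dimensions [L], while t² alone has dimensions [T^2]. For the equation to balance, the factor 4.9 must carry dimensions [L T^-2] — it is a dimensional constant (a numerical value of a physical quantity with its units suppressed), not a pure number.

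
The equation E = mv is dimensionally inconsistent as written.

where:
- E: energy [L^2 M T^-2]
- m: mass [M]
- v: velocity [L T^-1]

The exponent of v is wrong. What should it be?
The exponent of v should be 2: E = mv^2

The LHS E has dimensions [L^2 M T^-2]; v has dimensions [L T^-1].
As written, the RHS mv (exponent 1 on v) has dimensions [L M T^-1], which does not match.
With exponent 2, the RHS mv^2 has dimensions [L^2 M T^-2], matching the LHS.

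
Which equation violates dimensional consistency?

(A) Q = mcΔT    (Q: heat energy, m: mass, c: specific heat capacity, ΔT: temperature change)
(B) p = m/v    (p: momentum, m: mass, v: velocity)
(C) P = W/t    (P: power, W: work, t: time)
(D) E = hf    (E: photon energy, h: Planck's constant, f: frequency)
(B) p = m/v

The equation (B) p = m/v is dimensionally incorrect.

LHS (p): [L M T^-1]
RHS (m/v): [L^-1 M T] ✗

The dimensions do not match. The other three equations balance.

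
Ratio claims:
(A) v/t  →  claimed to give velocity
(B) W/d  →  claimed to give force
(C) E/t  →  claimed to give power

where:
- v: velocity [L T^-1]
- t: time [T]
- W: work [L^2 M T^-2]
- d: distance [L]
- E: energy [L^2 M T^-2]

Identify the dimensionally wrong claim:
(A) v/t does not give velocity

(A) v/t: [L T^-2] ≠ velocity [L T^-1] ✗
(B) W/d: [L M T^-2] = force [L M T^-2] ✓
(C) E/t: [L^2 M T^-3] = power [L^2 M T^-3] ✓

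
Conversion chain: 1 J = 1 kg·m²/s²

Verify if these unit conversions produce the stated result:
The chain is correct (no errors).

Correct: Joule is defined as kg·m²/s²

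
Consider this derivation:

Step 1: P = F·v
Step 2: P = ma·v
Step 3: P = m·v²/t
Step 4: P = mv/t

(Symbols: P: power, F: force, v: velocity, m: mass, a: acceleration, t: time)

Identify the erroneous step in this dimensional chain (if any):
Step 4

Step 1: P = F·v → LHS [L^2 M T^-3], RHS [L^2 M T^-3] ✓
Step 2: P = ma·v → LHS [L^2 M T^-3], RHS [L^2 M T^-3] ✓
Step 3: P = m·v²/t → LHS [L^2 M T^-3], RHS [L^2 M T^-3] ✓
Step 4: P = mv/t → LHS [L^2 M T^-3], RHS [L M T^-2] ✗

The first dimensional inconsistency appears in step 4: P = mv/t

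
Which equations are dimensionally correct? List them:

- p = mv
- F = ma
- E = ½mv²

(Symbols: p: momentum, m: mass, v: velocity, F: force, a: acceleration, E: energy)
Dimensionally correct: p = mv, F = ma, E = ½mv²
Dimensionally incorrect: none
Ordered (correct first, then incorrect): p = mv, F = ma, E = ½mv²

- p = mv: LHS [L M T^-1], RHS [L M T^-1] → correct ✓
- F = ma: LHS [L M T^-2], RHS [L M T^-2] → correct ✓
- E = ½mv²: LHS [L^2 M T^-2], RHS [L^2 M T^-2] → correct ✓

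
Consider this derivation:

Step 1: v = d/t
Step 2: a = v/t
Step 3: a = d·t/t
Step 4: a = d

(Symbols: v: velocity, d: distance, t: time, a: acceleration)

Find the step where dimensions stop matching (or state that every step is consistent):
Step 3

Step 1: v = d/t → LHS [L T^-1], RHS [L T^-1] ✓
Step 2: a = v/t → LHS [L T^-2], RHS [L T^-2] ✓
Step 3: a = d·t/t → LHS [L T^-2], RHS [L] ✗

The first dimensional inconsistency appears in step 3: a = d·t/t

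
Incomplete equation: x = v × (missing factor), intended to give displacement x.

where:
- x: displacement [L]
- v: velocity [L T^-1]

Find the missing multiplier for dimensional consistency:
t (time), dimensions [T]

x has dimensions [L] and v has dimensions [L T^-1].
The missing factor must have dimensions [L] / [L T^-1] = [T], i.e. time (t).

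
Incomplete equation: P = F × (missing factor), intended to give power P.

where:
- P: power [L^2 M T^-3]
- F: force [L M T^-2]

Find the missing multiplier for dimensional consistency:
v (velocity), dimensions [L T^-1]

P has dimensions [L^2 M T^-3] and F has dimensions [L M T^-2].
The missing factor must have dimensions [L^2 M T^-3] / [L M T^-2] = [L T^-1], i.e. velocity (v).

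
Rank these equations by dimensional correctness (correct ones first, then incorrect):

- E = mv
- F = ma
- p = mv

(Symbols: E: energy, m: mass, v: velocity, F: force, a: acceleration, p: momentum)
Dimensionally correct: F = ma, p = mv
Dimensionally incorrect: E = mv
Ordered (correct first, then incorrect): F = ma, p = mv, E = mv

- E = mv: LHS [L^2 M T^-2], RHS [L M T^-1] → incorrect ✗
- F = ma: LHS [L M T^-2], RHS [L M T^-2] → correct ✓
- p = mv: LHS [L M T^-1], RHS [L M T^-1] → correct ✓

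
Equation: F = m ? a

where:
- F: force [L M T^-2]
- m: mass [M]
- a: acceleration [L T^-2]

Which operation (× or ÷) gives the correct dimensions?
multiplication (×): F = m × a

F [L M T^-2]; m [M]; a [L T^-2].
m × a → [L M T^-2] ✓
m ÷ a → [L^-1 M T^2] ✗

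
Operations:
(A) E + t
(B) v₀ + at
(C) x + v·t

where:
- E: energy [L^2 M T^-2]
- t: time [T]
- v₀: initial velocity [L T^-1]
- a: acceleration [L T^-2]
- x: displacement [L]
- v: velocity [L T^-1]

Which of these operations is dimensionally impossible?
(A) E + t

(A) E + t: E [L^2 M T^-2] and t [T] — different dimensions cannot be added/subtracted ✗
(B) v₀ + at: v₀ [L T^-1] and at [L T^-1] — same dimensions ✓
(C) x + v·t: x [L] and v·t [L] — same dimensions ✓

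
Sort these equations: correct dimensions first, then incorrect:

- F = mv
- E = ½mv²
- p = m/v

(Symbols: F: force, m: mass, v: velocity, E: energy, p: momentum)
Dimensionally correct: E = ½mv²
Dimensionally incorrect: F = mv, p = m/v
Ordered (correct first, then incorrect): E = ½mv², F = mv, p = m/v

- F = mv: LHS [L M T^-2], RHS [L M T^-1] → incorrect ✗
- E = ½mv²: LHS [L^2 M T^-2], RHS [L^2 M T^-2] → correct ✓
- p = m/v: LHS [L M T^-1], RHS [L^-1 M T] → incorrect ✗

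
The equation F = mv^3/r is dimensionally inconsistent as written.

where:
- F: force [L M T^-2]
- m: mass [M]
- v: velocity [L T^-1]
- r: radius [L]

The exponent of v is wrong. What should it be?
The exponent of v should be 2: F = mv^2/r

The LHS F has dimensions [L M T^-2]; v has dimensions [L T^-1].
As written, the RHS mv^3/r (exponent 3 on v) has dimensions [L^2 M T^-3], which does not match.
With exponent 2, the RHS mv^2/r has dimensions [L M T^-2], matching the LHS.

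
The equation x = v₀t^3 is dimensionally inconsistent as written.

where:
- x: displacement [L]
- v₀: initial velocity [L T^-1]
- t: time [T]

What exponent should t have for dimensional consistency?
The exponent of t should be 1: x = v₀t

The LHS x has dimensions [L]; t has dimensions [T].
As written, the RHS v₀t^3 (exponent 3 on t) has dimensions [L T^2], which does not match.
With exponent 1, the RHS v₀t has dimensions [L], matching the LHS.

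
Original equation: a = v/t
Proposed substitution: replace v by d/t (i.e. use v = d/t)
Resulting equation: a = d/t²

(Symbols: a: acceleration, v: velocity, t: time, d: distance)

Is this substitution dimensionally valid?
Yes

[v] = [L T^-1] and [d/t] = [L T^-1]. These match, so the substitution replaces a quantity by one of the same dimensions and the result a = d/t² has LHS [L T^-2] vs RHS [L T^-2] — still consistent.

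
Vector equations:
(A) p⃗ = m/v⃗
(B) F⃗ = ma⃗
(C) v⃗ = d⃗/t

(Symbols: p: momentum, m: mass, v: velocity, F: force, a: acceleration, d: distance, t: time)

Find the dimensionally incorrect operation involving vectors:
(A) p⃗ = m/v⃗

(A) p⃗ = m/v⃗: LHS [L M T^-1], RHS [L^-1 M T] ✗ — momentum is mass times velocity; should be mv⃗ (and division by a vector is undefined)
(B) F⃗ = ma⃗: LHS [L M T^-2], RHS [L M T^-2] ✓ — Force and acceleration are vectors, mass is a scalar
(C) v⃗ = d⃗/t: LHS [L T^-1], RHS [L T^-1] ✓ — displacement (vector) divided by time (scalar)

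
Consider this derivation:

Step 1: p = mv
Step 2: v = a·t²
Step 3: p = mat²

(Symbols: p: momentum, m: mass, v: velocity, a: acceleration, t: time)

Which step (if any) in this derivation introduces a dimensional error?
Step 2

Step 1: p = mv → LHS [L M T^-1], RHS [L M T^-1] ✓
Step 2: v = a·t² → LHS [L T^-1], RHS [L] ✗

The first dimensional inconsistency appears in step 2: v = a·t²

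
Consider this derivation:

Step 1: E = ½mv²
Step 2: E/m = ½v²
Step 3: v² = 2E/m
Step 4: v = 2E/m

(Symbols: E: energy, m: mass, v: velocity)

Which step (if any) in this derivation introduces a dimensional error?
Step 4

Step 1: E = ½mv² → LHS [L^2 M T^-2], RHS [L^2 M T^-2] ✓
Step 2: E/m = ½v² → LHS [L^2 T^-2], RHS [L^2 T^-2] ✓
Step 3: v² = 2E/m → LHS [L^2 T^-2], RHS [L^2 T^-2] ✓
Step 4: v = 2E/m → LHS [L T^-1], RHS [L^2 T^-2] ✗

The first dimensional inconsistency appears in step 4: v = 2E/m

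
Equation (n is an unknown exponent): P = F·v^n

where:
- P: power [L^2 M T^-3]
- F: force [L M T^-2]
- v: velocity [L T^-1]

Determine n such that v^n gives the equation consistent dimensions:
n = 1

P has dimensions [L^2 M T^-3]; v has dimensions [L T^-1].
The rest of the RHS has dimensions [L M T^-2], so v^n must supply [L T^-1].
With n = 1: F·v^1 has dimensions [L^2 M T^-3], matching the LHS ✓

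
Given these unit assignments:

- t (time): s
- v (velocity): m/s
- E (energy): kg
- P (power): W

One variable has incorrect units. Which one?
E

The variable E (energy) should have units J, not kg.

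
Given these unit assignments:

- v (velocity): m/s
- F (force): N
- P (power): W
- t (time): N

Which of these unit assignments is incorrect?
t

The variable t (time) should have units s, not N.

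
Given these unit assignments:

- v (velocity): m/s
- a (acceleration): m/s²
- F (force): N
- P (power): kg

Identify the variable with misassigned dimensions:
P

The variable P (power) should have units W, not kg.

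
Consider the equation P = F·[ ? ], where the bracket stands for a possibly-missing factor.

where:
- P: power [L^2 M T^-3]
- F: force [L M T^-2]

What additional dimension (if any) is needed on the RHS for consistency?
[L T^-1] — velocity (e.g. v)

P has dimensions [L^2 M T^-3]; F has dimensions [L M T^-2].
The bracketed factor must supply [L^2 M T^-3] / [L M T^-2] = [L T^-1].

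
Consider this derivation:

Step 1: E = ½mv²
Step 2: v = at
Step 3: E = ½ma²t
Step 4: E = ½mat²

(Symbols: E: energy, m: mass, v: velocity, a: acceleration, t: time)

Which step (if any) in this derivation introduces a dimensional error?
Step 3

Step 1: E = ½mv² → LHS [L^2 M T^-2], RHS [L^2 M T^-2] ✓
Step 2: v = at → LHS [L T^-1], RHS [L T^-1] ✓
Step 3: E = ½ma²t → LHS [L^2 M T^-2], RHS [L^2 M T^-3] ✗

The first dimensional inconsistency appears in step 3: E = ½ma²t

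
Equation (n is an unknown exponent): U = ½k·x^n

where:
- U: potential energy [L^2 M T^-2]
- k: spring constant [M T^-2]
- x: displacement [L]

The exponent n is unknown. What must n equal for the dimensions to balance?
n = 2

U has dimensions [L^2 M T^-2]; x has dimensions [L].
The rest of the RHS has dimensions [M T^-2], so x^n must supply [L^2].
With n = 2: ½k·x^2 has dimensions [L^2 M T^-2], matching the LHS ✓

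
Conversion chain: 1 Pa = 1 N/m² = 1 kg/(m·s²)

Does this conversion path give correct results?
The chain is correct (no errors).

Correct: Pascal is Newton per square meter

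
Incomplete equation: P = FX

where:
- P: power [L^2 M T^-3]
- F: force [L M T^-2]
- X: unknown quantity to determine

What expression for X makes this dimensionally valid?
X = v (velocity), dimensions [L T^-1]

P has dimensions [L^2 M T^-3]; the rest of the RHS (F) has dimensions [L M T^-2].
So X must have dimensions [L T^-1] — X = v (velocity).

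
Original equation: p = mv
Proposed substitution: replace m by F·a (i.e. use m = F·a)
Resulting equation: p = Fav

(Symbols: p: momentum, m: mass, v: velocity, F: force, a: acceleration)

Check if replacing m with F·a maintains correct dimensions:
No

[m] = [M] and [F·a] = [L^2 M T^-4]. These differ, so the substitution replaces a quantity by one of different dimensions and the result p = Fav has LHS [L M T^-1] vs RHS [L^3 M T^-5] — inconsistent.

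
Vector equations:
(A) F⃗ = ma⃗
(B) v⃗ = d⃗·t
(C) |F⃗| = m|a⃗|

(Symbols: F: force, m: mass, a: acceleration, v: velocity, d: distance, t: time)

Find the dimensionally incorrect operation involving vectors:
(B) v⃗ = d⃗·t

(A) F⃗ = ma⃗: LHS [L M T^-2], RHS [L M T^-2] ✓ — Force and acceleration are vectors, mass is a scalar
(B) v⃗ = d⃗·t: LHS [L T^-1], RHS [L T] ✗ — velocity is displacement per time; should be d⃗/t
(C) |F⃗| = m|a⃗|: LHS [L M T^-2], RHS [L M T^-2] ✓ — magnitudes of vectors are scalars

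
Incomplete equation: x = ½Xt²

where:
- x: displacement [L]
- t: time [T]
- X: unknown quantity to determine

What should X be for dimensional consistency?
X = a (acceleration), dimensions [L T^-2]

x has dimensions [L]; the rest of the RHS (½ t²) has dimensions [T^2].
So X must have dimensions [L T^-2] — X = a (acceleration).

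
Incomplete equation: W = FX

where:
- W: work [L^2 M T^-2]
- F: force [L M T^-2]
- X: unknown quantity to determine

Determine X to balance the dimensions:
X = d (distance), dimensions [L]

W has dimensions [L^2 M T^-2]; the rest of the RHS (F) has dimensions [L M T^-2].
So X must have dimensions [L] — X = d (distance).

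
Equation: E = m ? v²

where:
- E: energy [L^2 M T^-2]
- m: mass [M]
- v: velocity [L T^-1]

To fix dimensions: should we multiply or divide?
multiplication (×): E = m × v²

E [L^2 M T^-2]; m [M]; v² [L^2 T^-2].
m × v² → [L^2 M T^-2] ✓
m ÷ v² → [L^-2 M T^2] ✗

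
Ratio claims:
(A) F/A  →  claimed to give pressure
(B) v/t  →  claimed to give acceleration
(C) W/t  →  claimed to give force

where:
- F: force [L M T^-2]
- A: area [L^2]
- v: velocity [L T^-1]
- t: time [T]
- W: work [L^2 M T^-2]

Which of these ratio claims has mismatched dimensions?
(C) W/t does not give force

(A) F/A: [L^-1 M T^-2] = pressure [L^-1 M T^-2] ✓
(B) v/t: [L T^-2] = acceleration [L T^-2] ✓
(C) W/t: [L^2 M T^-3] ≠ force [L M T^-2] ✗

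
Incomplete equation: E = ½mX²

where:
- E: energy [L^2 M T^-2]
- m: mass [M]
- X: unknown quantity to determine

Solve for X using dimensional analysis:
X = v (velocity), dimensions [L T^-1]

E has dimensions [L^2 M T^-2]; the rest of the RHS (½m) has dimensions [M].
So X² must have dimensions [L^2 T^-2], i.e. X has dimensions [L T^-1] — X = v (velocity).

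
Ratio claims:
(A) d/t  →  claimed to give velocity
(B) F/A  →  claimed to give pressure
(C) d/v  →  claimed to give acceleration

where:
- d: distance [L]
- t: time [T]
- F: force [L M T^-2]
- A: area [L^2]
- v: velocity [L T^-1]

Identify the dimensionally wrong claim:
(C) d/v does not give acceleration

(A) d/t: [L T^-1] = velocity [L T^-1] ✓
(B) F/A: [L^-1 M T^-2] = pressure [L^-1 M T^-2] ✓
(C) d/v: [T] ≠ acceleration [L T^-2] ✗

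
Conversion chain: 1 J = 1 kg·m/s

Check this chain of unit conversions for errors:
The chain is incorrect (it contains an error).

Incorrect: Joule is kg·m²/s², not kg·m/s (that is momentum)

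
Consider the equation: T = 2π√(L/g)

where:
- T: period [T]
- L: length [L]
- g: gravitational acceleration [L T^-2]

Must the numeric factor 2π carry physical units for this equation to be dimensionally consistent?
No

T has dimensions [T] and √(L/g) already has dimensions [T], so the equation balances without 2π contributing any dimensions. 2π is a pure (dimensionless) number; changing or removing it would not affect dimensional consistency.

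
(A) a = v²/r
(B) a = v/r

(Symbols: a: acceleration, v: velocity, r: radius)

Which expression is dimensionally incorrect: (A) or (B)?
(B)

(A) a = v²/r: LHS [L T^-2], RHS [L T^-2] ✓
(B) a = v/r: LHS [L T^-2], RHS [T^-1] ✗

Expression (B) a = v/r is dimensionally incorrect.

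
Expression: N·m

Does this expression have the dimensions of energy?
Yes

The expression N·m has dimensions [L^2 M T^-2], which is exactly energy [L^2 M T^-2].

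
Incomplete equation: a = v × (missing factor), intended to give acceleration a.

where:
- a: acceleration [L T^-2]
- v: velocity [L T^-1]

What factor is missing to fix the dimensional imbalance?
1/t (inverse time), dimensions [T^-1]

a has dimensions [L T^-2] and v has dimensions [L T^-1].
The missing factor must have dimensions [L T^-2] / [L T^-1] = [T^-1], i.e. inverse time (1/t).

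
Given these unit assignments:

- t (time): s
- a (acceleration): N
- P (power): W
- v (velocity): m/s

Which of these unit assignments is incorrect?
a

The variable a (acceleration) should have units m/s², not N.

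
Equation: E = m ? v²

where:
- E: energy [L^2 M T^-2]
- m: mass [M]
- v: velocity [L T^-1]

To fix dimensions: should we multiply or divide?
multiplication (×): E = m × v²

E [L^2 M T^-2]; m [M]; v² [L^2 T^-2].
m × v² → [L^2 M T^-2] ✓
m ÷ v² → [L^-2 M T^2] ✗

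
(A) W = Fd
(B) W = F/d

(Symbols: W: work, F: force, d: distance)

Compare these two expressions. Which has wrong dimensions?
(B)

(A) W = Fd: LHS [L^2 M T^-2], RHS [L^2 M T^-2] ✓
(B) W = F/d: LHS [L^2 M T^-2], RHS [M T^-2] ✗

Expression (B) W = F/d is dimensionally incorrect.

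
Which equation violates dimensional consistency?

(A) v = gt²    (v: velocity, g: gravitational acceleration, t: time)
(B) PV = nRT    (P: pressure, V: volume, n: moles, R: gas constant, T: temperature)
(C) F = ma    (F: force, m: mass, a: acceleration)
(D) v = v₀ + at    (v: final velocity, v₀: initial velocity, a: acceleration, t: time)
(A) v = gt²

The equation (A) v = gt² is dimensionally incorrect.

LHS (v): [L T^-1]
RHS (gt²): [L] ✗

The dimensions do not match. The other three equations balance.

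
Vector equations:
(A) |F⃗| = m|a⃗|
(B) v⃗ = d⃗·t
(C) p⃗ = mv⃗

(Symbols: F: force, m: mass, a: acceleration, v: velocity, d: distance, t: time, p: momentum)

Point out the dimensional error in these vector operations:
(B) v⃗ = d⃗·t

(A) |F⃗| = m|a⃗|: LHS [L M T^-2], RHS [L M T^-2] ✓ — magnitudes of vectors are scalars
(B) v⃗ = d⃗·t: LHS [L T^-1], RHS [L T] ✗ — velocity is displacement per time; should be d⃗/t
(C) p⃗ = mv⃗: LHS [L M T^-1], RHS [L M T^-1] ✓ — mass (scalar) times velocity (vector)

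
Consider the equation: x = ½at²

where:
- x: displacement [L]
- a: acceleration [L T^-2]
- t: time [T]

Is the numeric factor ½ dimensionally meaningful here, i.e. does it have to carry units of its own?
No

x has dimensions [L] and at² already has dimensions [L], so the equation balances without ½ contributing any dimensions. ½ is a pure (dimensionless) number; changing or removing it would not affect dimensional consistency.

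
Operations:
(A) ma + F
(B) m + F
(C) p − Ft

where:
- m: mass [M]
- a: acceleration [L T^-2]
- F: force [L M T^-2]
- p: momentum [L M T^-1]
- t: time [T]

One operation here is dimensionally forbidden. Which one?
(B) m + F

(A) ma + F: ma [L M T^-2] and F [L M T^-2] — same dimensions ✓
(B) m + F: m [M] and F [L M T^-2] — different dimensions cannot be added/subtracted ✗
(C) p − Ft: p [L M T^-1] and Ft [L M T^-1] — same dimensions ✓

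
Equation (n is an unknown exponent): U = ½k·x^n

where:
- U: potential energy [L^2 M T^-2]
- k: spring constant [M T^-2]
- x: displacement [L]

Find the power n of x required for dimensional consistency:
n = 2

U has dimensions [L^2 M T^-2]; x has dimensions [L].
The rest of the RHS has dimensions [M T^-2], so x^n must supply [L^2].
With n = 2: ½k·x^2 has dimensions [L^2 M T^-2], matching the LHS ✓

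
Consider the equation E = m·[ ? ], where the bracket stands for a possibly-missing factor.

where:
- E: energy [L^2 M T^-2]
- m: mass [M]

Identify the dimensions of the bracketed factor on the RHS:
[L^2 T^-2] — velocity squared (e.g. v²)

E has dimensions [L^2 M T^-2]; m has dimensions [M].
The bracketed factor must supply [L^2 M T^-2] / [M] = [L^2 T^-2].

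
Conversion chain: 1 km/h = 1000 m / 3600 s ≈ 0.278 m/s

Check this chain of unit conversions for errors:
The chain is correct (no errors).

Correct: 1 km = 1000 m, 1 h = 3600 s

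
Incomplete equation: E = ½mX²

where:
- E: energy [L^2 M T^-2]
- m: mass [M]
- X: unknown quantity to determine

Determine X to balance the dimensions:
X = v (velocity), dimensions [L T^-1]

E has dimensions [L^2 M T^-2]; the rest of the RHS (½m) has dimensions [M].
So X² must have dimensions [L^2 T^-2], i.e. X has dimensions [L T^-1] — X = v (velocity).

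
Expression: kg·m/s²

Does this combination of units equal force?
Yes

The expression kg·m/s² has dimensions [L M T^-2], which is exactly force [L M T^-2].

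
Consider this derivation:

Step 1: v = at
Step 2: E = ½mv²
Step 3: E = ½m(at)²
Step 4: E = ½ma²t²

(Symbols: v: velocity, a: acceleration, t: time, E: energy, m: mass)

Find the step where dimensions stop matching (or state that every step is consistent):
No step introduces an error — all steps are dimensionally consistent.

Step 1: v = at → LHS [L T^-1], RHS [L T^-1] ✓
Step 2: E = ½mv² → LHS [L^2 M T^-2], RHS [L^2 M T^-2] ✓
Step 3: E = ½m(at)² → LHS [L^2 M T^-2], RHS [L^2 M T^-2] ✓
Step 4: E = ½ma²t² → LHS [L^2 M T^-2], RHS [L^2 M T^-2] ✓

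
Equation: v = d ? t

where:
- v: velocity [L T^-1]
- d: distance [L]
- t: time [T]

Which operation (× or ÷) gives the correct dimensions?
division (÷): v = d ÷ t

v [L T^-1]; d [L]; t [T].
d × t → [L T] ✗
d ÷ t → [L T^-1] ✓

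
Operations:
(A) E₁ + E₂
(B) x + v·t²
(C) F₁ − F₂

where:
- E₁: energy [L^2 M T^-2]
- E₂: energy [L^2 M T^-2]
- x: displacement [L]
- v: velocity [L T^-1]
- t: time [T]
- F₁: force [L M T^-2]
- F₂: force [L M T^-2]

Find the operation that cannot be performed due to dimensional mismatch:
(B) x + v·t²

(A) E₁ + E₂: E₁ [L^2 M T^-2] and E₂ [L^2 M T^-2] — same dimensions ✓
(B) x + v·t²: x [L] and v·t² [L T] — different dimensions cannot be added/subtracted ✗
(C) F₁ − F₂: F₁ [L M T^-2] and F₂ [L M T^-2] — same dimensions ✓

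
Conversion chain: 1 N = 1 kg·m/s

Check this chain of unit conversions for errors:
The chain is incorrect (it contains an error).

Incorrect: Newton is kg·m/s², not kg·m/s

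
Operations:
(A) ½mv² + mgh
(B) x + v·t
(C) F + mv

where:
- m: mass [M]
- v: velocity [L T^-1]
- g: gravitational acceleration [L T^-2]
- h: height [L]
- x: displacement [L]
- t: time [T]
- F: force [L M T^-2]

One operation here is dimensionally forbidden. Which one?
(C) F + mv

(A) ½mv² + mgh: ½mv² [L^2 M T^-2] and mgh [L^2 M T^-2] — same dimensions ✓
(B) x + v·t: x [L] and v·t [L] — same dimensions ✓
(C) F + mv: F [L M T^-2] and mv [L M T^-1] — different dimensions cannot be added/subtracted ✗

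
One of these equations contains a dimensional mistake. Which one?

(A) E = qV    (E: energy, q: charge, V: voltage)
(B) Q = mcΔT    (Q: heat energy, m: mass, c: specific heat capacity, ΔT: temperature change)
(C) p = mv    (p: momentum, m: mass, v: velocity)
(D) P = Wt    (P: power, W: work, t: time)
(D) P = Wt

The equation (D) P = Wt is dimensionally incorrect.

LHS (P): [L^2 M T^-3]
RHS (Wt): [L^2 M T^-1] ✗

The dimensions do not match. The other three equations balance.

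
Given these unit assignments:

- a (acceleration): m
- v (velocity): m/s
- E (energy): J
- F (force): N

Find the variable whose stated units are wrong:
a

The variable a (acceleration) should have units m/s², not m.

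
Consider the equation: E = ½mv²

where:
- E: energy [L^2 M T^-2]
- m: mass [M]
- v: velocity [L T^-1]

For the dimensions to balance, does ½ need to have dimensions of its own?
No

E has dimensions [L^2 M T^-2] and mv² already has dimensions [L^2 M T^-2], so the equation balances without ½ contributing any dimensions. ½ is a pure (dimensionless) number; changing or removing it would not affect dimensional consistency.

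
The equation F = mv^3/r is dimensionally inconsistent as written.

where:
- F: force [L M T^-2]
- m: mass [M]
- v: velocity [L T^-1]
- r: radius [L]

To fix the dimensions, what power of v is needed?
The exponent of v should be 2: F = mv^2/r

The LHS F has dimensions [L M T^-2]; v has dimensions [L T^-1].
As written, the RHS mv^3/r (exponent 3 on v) has dimensions [L^2 M T^-3], which does not match.
With exponent 2, the RHS mv^2/r has dimensions [L M T^-2], matching the LHS.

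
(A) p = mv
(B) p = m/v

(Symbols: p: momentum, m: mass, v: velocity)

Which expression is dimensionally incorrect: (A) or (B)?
(B)

(A) p = mv: LHS [L M T^-1], RHS [L M T^-1] ✓
(B) p = m/v: LHS [L M T^-1], RHS [L^-1 M T] ✗

Expression (B) p = m/v is dimensionally incorrect.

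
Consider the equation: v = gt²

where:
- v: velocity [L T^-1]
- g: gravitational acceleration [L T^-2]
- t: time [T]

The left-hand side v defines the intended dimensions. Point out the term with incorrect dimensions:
The right-hand side term gt²

v has dimensions [L T^-1], but gt² has dimensions [L], so the term gt² is dimensionally wrong for v.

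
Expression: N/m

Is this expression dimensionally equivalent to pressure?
No

The expression N/m has dimensions [M T^-2], but pressure has dimensions [L^-1 M T^-2].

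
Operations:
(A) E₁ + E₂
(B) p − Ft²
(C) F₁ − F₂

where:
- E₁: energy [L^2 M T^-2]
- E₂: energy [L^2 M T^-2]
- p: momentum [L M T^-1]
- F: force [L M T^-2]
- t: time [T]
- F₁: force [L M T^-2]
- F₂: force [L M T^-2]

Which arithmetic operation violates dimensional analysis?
(B) p − Ft²

(A) E₁ + E₂: E₁ [L^2 M T^-2] and E₂ [L^2 M T^-2] — same dimensions ✓
(B) p − Ft²: p [L M T^-1] and Ft² [L M] — different dimensions cannot be added/subtracted ✗
(C) F₁ − F₂: F₁ [L M T^-2] and F₂ [L M T^-2] — same dimensions ✓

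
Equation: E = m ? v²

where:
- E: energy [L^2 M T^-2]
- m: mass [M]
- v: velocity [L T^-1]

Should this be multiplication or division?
multiplication (×): E = m × v²

E [L^2 M T^-2]; m [M]; v² [L^2 T^-2].
m × v² → [L^2 M T^-2] ✓
m ÷ v² → [L^-2 M T^2] ✗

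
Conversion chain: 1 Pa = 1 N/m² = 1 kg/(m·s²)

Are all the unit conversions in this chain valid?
The chain is correct (no errors).

Correct: Pascal is Newton per square meter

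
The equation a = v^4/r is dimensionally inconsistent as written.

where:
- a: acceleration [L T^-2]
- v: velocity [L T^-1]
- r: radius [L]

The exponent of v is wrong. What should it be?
The exponent of v should be 2: a = v^2/r

The LHS a has dimensions [L T^-2]; v has dimensions [L T^-1].
As written, the RHS v^4/r (exponent 4 on v) has dimensions [L^3 T^-4], which does not match.
With exponent 2, the RHS v^2/r has dimensions [L T^-2], matching the LHS.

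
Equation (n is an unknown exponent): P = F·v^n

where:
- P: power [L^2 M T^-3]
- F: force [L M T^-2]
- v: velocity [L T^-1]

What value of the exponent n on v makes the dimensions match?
n = 1

P has dimensions [L^2 M T^-3]; v has dimensions [L T^-1].
The rest of the RHS has dimensions [L M T^-2], so v^n must supply [L T^-1].
With n = 1: F·v^1 has dimensions [L^2 M T^-3], matching the LHS ✓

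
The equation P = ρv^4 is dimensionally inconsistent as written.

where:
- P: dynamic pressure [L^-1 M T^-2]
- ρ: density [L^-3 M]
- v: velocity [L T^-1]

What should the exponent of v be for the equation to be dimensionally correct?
The exponent of v should be 2: P = ρv^2

The LHS P has dimensions [L^-1 M T^-2]; v has dimensions [L T^-1].
As written, the RHS ρv^4 (exponent 4 on v) has dimensions [L M T^-4], which does not match.
With exponent 2, the RHS ρv^2 has dimensions [L^-1 M T^-2], matching the LHS.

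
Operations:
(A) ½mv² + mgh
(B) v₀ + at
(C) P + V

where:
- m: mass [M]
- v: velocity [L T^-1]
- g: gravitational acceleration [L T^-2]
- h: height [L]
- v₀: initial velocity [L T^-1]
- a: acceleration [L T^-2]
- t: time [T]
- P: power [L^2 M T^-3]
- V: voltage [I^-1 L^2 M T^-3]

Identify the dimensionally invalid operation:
(C) P + V

(A) ½mv² + mgh: ½mv² [L^2 M T^-2] and mgh [L^2 M T^-2] — same dimensions ✓
(B) v₀ + at: v₀ [L T^-1] and at [L T^-1] — same dimensions ✓
(C) P + V: P [L^2 M T^-3] and V [I^-1 L^2 M T^-3] — different dimensions cannot be added/subtracted ✗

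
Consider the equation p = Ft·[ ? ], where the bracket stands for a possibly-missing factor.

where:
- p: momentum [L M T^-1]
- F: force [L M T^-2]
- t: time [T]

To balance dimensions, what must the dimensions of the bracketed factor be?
Nothing is missing — the bracketed factor must be dimensionless.

p has dimensions [L M T^-1] and Ft already has dimensions [L M T^-1], so p = Ft is dimensionally complete.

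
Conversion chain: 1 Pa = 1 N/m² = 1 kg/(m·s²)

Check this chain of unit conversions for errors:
The chain is correct (no errors).

Correct: Pascal is Newton per square meter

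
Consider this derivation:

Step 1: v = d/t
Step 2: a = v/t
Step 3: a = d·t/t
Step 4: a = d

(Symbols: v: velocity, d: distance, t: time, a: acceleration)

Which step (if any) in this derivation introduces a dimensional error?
Step 3

Step 1: v = d/t → LHS [L T^-1], RHS [L T^-1] ✓
Step 2: a = v/t → LHS [L T^-2], RHS [L T^-2] ✓
Step 3: a = d·t/t → LHS [L T^-2], RHS [L] ✗

The first dimensional inconsistency appears in step 3: a = d·t/t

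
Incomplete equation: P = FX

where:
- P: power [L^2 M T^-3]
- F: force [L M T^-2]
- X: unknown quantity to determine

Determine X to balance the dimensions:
X = v (velocity), dimensions [L T^-1]

P has dimensions [L^2 M T^-3]; the rest of the RHS (F) has dimensions [L M T^-2].
So X must have dimensions [L T^-1] — X = v (velocity).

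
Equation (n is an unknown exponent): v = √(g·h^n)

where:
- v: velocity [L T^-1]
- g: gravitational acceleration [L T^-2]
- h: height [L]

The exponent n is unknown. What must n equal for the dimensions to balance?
n = 1

v has dimensions [L T^-1]; h has dimensions [L].
With n = 1: √(g·h^1) has dimensions [L T^-1], matching the LHS ✓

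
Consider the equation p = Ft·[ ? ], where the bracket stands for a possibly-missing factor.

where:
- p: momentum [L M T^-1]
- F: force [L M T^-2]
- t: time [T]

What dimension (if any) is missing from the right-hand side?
Nothing is missing — the bracketed factor must be dimensionless.

p has dimensions [L M T^-1] and Ft already has dimensions [L M T^-1], so p = Ft is dimensionally complete.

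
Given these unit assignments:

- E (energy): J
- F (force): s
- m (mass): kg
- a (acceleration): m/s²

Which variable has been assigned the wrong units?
F

The variable F (force) should have units N, not s.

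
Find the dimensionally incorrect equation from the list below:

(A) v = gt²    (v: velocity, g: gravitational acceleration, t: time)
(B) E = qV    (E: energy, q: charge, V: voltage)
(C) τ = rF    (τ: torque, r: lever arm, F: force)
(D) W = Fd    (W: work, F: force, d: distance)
(A) v = gt²

The equation (A) v = gt² is dimensionally incorrect.

LHS (v): [L T^-1]
RHS (gt²): [L] ✗

The dimensions do not match. The other three equations balance.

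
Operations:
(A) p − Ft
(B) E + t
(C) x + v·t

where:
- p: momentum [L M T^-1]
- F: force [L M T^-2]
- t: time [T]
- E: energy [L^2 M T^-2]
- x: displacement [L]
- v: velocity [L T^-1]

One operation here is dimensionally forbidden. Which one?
(B) E + t

(A) p − Ft: p [L M T^-1] and Ft [L M T^-1] — same dimensions ✓
(B) E + t: E [L^2 M T^-2] and t [T] — different dimensions cannot be added/subtracted ✗
(C) x + v·t: x [L] and v·t [L] — same dimensions ✓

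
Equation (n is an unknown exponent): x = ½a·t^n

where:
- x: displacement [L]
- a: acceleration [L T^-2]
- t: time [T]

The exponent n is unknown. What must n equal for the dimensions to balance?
n = 2

x has dimensions [L]; t has dimensions [T].
The rest of the RHS has dimensions [L T^-2], so t^n must supply [T^2].
With n = 2: ½a·t^2 has dimensions [L], matching the LHS ✓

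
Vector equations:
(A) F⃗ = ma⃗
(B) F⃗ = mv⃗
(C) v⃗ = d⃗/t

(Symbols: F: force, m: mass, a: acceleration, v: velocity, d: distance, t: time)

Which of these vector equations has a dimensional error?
(B) F⃗ = mv⃗

(A) F⃗ = ma⃗: LHS [L M T^-2], RHS [L M T^-2] ✓ — Force and acceleration are vectors, mass is a scalar
(B) F⃗ = mv⃗: LHS [L M T^-2], RHS [L M T^-1] ✗ — mass times velocity is momentum, not force; should be ma⃗
(C) v⃗ = d⃗/t: LHS [L T^-1], RHS [L T^-1] ✓ — displacement (vector) divided by time (scalar)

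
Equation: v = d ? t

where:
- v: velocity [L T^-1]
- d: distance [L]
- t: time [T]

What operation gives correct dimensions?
division (÷): v = d ÷ t

v [L T^-1]; d [L]; t [T].
d × t → [L T] ✗
d ÷ t → [L T^-1] ✓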